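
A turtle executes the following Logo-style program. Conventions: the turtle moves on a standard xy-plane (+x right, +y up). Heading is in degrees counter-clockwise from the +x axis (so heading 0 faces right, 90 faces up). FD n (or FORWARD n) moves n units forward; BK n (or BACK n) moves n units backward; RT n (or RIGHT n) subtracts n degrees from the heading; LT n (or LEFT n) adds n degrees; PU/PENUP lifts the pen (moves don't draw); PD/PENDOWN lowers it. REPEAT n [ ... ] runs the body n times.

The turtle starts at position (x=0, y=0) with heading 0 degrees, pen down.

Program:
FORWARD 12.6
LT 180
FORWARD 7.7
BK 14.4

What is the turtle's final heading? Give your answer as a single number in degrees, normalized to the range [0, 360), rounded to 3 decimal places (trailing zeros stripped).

Answer: 180

Derivation:
Executing turtle program step by step:
Start: pos=(0,0), heading=0, pen down
FD 12.6: (0,0) -> (12.6,0) [heading=0, draw]
LT 180: heading 0 -> 180
FD 7.7: (12.6,0) -> (4.9,0) [heading=180, draw]
BK 14.4: (4.9,0) -> (19.3,0) [heading=180, draw]
Final: pos=(19.3,0), heading=180, 3 segment(s) drawn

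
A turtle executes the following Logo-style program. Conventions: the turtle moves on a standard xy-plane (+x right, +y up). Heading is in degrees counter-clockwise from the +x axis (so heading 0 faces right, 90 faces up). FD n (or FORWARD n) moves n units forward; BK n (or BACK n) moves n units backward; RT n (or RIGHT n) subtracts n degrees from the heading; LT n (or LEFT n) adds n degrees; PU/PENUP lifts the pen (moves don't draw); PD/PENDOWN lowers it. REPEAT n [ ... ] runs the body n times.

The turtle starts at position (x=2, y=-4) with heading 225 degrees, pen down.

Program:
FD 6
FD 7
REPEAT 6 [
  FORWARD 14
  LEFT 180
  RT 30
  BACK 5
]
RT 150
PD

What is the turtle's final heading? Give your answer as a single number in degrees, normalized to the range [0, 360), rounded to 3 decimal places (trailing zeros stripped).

Answer: 255

Derivation:
Executing turtle program step by step:
Start: pos=(2,-4), heading=225, pen down
FD 6: (2,-4) -> (-2.243,-8.243) [heading=225, draw]
FD 7: (-2.243,-8.243) -> (-7.192,-13.192) [heading=225, draw]
REPEAT 6 [
  -- iteration 1/6 --
  FD 14: (-7.192,-13.192) -> (-17.092,-23.092) [heading=225, draw]
  LT 180: heading 225 -> 45
  RT 30: heading 45 -> 15
  BK 5: (-17.092,-23.092) -> (-21.922,-24.386) [heading=15, draw]
  -- iteration 2/6 --
  FD 14: (-21.922,-24.386) -> (-8.399,-20.763) [heading=15, draw]
  LT 180: heading 15 -> 195
  RT 30: heading 195 -> 165
  BK 5: (-8.399,-20.763) -> (-3.569,-22.057) [heading=165, draw]
  -- iteration 3/6 --
  FD 14: (-3.569,-22.057) -> (-17.092,-18.433) [heading=165, draw]
  LT 180: heading 165 -> 345
  RT 30: heading 345 -> 315
  BK 5: (-17.092,-18.433) -> (-20.627,-14.898) [heading=315, draw]
  -- iteration 4/6 --
  FD 14: (-20.627,-14.898) -> (-10.728,-24.797) [heading=315, draw]
  LT 180: heading 315 -> 135
  RT 30: heading 135 -> 105
  BK 5: (-10.728,-24.797) -> (-9.434,-29.627) [heading=105, draw]
  -- iteration 5/6 --
  FD 14: (-9.434,-29.627) -> (-13.057,-16.104) [heading=105, draw]
  LT 180: heading 105 -> 285
  RT 30: heading 285 -> 255
  BK 5: (-13.057,-16.104) -> (-11.763,-11.274) [heading=255, draw]
  -- iteration 6/6 --
  FD 14: (-11.763,-11.274) -> (-15.387,-24.797) [heading=255, draw]
  LT 180: heading 255 -> 75
  RT 30: heading 75 -> 45
  BK 5: (-15.387,-24.797) -> (-18.922,-28.333) [heading=45, draw]
]
RT 150: heading 45 -> 255
PD: pen down
Final: pos=(-18.922,-28.333), heading=255, 14 segment(s) drawn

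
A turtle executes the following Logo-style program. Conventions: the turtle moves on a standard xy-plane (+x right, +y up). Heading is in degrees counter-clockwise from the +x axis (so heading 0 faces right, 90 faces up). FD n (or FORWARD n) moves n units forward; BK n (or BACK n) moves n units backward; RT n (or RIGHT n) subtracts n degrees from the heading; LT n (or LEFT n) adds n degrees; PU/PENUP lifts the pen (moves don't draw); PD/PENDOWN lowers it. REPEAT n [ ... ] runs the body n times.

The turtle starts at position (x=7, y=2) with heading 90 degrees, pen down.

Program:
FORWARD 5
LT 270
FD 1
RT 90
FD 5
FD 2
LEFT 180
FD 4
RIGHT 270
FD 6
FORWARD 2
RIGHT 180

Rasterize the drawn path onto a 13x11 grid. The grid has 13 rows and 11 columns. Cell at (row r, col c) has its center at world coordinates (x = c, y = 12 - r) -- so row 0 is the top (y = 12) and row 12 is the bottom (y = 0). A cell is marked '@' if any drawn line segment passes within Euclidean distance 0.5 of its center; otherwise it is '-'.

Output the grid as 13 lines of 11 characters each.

Answer: -----------
-----------
-----------
-----------
-----------
-------@@--
-------@@--
-------@@--
@@@@@@@@@--
-------@@--
-------@@--
--------@--
--------@--

Derivation:
Segment 0: (7,2) -> (7,7)
Segment 1: (7,7) -> (8,7)
Segment 2: (8,7) -> (8,2)
Segment 3: (8,2) -> (8,0)
Segment 4: (8,0) -> (8,4)
Segment 5: (8,4) -> (2,4)
Segment 6: (2,4) -> (0,4)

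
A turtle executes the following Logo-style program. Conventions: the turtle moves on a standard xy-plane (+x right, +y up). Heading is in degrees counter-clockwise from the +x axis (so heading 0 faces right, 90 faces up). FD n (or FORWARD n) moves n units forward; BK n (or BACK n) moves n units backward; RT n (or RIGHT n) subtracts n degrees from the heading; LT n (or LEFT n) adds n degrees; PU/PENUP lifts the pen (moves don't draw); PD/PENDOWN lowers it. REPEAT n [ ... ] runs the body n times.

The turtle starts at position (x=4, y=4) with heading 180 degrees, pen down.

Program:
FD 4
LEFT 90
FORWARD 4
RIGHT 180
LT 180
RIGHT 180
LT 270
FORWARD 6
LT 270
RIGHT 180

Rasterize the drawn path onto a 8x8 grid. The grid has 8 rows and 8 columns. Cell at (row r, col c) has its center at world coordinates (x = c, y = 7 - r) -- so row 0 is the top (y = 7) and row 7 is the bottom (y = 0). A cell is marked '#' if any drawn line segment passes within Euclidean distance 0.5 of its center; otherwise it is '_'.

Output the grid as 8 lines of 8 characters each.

Segment 0: (4,4) -> (0,4)
Segment 1: (0,4) -> (-0,0)
Segment 2: (-0,0) -> (6,-0)

Answer: ________
________
________
#####___
#_______
#_______
#_______
#######_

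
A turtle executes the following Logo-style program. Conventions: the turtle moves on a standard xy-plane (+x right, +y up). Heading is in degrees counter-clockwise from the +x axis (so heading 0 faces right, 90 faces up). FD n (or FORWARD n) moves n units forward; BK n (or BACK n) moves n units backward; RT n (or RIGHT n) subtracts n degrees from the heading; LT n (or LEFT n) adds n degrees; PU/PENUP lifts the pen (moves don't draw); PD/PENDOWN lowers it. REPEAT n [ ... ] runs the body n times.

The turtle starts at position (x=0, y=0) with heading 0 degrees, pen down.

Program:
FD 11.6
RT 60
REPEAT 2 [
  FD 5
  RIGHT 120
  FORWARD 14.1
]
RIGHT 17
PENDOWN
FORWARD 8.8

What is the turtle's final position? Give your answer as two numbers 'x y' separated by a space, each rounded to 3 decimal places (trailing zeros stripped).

Executing turtle program step by step:
Start: pos=(0,0), heading=0, pen down
FD 11.6: (0,0) -> (11.6,0) [heading=0, draw]
RT 60: heading 0 -> 300
REPEAT 2 [
  -- iteration 1/2 --
  FD 5: (11.6,0) -> (14.1,-4.33) [heading=300, draw]
  RT 120: heading 300 -> 180
  FD 14.1: (14.1,-4.33) -> (0,-4.33) [heading=180, draw]
  -- iteration 2/2 --
  FD 5: (0,-4.33) -> (-5,-4.33) [heading=180, draw]
  RT 120: heading 180 -> 60
  FD 14.1: (-5,-4.33) -> (2.05,7.881) [heading=60, draw]
]
RT 17: heading 60 -> 43
PD: pen down
FD 8.8: (2.05,7.881) -> (8.486,13.882) [heading=43, draw]
Final: pos=(8.486,13.882), heading=43, 6 segment(s) drawn

Answer: 8.486 13.882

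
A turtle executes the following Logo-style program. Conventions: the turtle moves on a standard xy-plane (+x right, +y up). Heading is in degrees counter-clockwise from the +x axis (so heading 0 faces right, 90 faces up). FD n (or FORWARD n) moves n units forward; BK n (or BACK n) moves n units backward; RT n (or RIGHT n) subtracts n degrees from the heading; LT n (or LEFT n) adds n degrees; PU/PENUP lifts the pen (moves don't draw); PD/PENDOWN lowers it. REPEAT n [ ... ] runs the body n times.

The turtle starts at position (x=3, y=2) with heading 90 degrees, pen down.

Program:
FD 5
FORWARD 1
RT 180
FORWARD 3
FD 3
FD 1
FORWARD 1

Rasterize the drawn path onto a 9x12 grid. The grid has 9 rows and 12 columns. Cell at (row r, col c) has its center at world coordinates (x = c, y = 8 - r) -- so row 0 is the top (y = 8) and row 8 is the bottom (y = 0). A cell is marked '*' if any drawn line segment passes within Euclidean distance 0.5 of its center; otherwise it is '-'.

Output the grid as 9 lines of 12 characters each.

Answer: ---*--------
---*--------
---*--------
---*--------
---*--------
---*--------
---*--------
---*--------
---*--------

Derivation:
Segment 0: (3,2) -> (3,7)
Segment 1: (3,7) -> (3,8)
Segment 2: (3,8) -> (3,5)
Segment 3: (3,5) -> (3,2)
Segment 4: (3,2) -> (3,1)
Segment 5: (3,1) -> (3,0)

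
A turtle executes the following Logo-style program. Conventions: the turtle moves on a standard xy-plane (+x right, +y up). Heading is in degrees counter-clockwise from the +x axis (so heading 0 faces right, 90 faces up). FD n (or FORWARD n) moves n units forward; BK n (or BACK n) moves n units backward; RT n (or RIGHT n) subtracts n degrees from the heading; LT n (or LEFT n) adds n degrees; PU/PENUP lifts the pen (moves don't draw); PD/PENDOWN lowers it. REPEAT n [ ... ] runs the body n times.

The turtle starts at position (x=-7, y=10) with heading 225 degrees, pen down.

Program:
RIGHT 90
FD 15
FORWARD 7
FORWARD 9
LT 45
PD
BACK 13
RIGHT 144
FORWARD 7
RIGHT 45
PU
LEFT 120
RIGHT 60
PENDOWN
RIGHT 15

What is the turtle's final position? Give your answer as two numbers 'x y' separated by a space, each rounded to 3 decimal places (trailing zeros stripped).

Answer: -10.257 36.035

Derivation:
Executing turtle program step by step:
Start: pos=(-7,10), heading=225, pen down
RT 90: heading 225 -> 135
FD 15: (-7,10) -> (-17.607,20.607) [heading=135, draw]
FD 7: (-17.607,20.607) -> (-22.556,25.556) [heading=135, draw]
FD 9: (-22.556,25.556) -> (-28.92,31.92) [heading=135, draw]
LT 45: heading 135 -> 180
PD: pen down
BK 13: (-28.92,31.92) -> (-15.92,31.92) [heading=180, draw]
RT 144: heading 180 -> 36
FD 7: (-15.92,31.92) -> (-10.257,36.035) [heading=36, draw]
RT 45: heading 36 -> 351
PU: pen up
LT 120: heading 351 -> 111
RT 60: heading 111 -> 51
PD: pen down
RT 15: heading 51 -> 36
Final: pos=(-10.257,36.035), heading=36, 5 segment(s) drawn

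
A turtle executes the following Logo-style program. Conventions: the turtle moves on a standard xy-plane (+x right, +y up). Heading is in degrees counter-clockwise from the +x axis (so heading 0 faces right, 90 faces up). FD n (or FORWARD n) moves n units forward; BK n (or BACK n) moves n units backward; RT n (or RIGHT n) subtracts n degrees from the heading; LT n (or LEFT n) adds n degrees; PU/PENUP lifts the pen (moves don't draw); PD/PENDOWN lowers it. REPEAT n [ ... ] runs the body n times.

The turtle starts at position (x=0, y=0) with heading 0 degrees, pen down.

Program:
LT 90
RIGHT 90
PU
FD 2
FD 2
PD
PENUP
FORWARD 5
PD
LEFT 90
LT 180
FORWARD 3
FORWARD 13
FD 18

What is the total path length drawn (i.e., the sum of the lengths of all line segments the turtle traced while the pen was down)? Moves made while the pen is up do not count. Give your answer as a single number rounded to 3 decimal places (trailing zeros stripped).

Executing turtle program step by step:
Start: pos=(0,0), heading=0, pen down
LT 90: heading 0 -> 90
RT 90: heading 90 -> 0
PU: pen up
FD 2: (0,0) -> (2,0) [heading=0, move]
FD 2: (2,0) -> (4,0) [heading=0, move]
PD: pen down
PU: pen up
FD 5: (4,0) -> (9,0) [heading=0, move]
PD: pen down
LT 90: heading 0 -> 90
LT 180: heading 90 -> 270
FD 3: (9,0) -> (9,-3) [heading=270, draw]
FD 13: (9,-3) -> (9,-16) [heading=270, draw]
FD 18: (9,-16) -> (9,-34) [heading=270, draw]
Final: pos=(9,-34), heading=270, 3 segment(s) drawn

Segment lengths:
  seg 1: (9,0) -> (9,-3), length = 3
  seg 2: (9,-3) -> (9,-16), length = 13
  seg 3: (9,-16) -> (9,-34), length = 18
Total = 34

Answer: 34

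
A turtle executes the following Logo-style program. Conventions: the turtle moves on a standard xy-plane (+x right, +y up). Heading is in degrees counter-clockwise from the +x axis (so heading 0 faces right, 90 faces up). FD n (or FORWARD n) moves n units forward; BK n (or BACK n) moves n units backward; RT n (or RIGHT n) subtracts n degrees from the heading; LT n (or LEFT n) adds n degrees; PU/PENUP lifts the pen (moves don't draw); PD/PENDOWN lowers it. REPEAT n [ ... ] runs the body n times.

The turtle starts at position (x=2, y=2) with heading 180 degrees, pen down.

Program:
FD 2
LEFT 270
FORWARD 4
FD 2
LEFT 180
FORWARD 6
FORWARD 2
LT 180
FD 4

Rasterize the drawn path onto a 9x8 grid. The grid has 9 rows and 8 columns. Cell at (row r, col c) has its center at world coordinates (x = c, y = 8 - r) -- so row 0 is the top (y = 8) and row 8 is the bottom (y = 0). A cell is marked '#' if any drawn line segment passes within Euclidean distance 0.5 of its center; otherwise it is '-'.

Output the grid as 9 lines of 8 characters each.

Answer: #-------
#-------
#-------
#-------
#-------
#-------
###-----
#-------
#-------

Derivation:
Segment 0: (2,2) -> (0,2)
Segment 1: (0,2) -> (0,6)
Segment 2: (0,6) -> (0,8)
Segment 3: (0,8) -> (-0,2)
Segment 4: (-0,2) -> (-0,0)
Segment 5: (-0,0) -> (0,4)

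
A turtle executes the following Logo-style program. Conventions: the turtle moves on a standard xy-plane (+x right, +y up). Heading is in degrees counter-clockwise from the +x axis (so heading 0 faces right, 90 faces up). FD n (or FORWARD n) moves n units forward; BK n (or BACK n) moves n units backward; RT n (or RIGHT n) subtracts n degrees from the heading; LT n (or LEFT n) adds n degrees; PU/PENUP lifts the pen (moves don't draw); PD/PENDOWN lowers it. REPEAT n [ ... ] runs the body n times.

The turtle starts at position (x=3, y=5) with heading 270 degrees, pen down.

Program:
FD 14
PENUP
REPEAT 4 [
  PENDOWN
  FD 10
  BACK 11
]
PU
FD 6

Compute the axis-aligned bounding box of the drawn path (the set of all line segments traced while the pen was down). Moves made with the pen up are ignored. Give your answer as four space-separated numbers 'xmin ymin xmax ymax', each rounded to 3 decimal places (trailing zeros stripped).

Executing turtle program step by step:
Start: pos=(3,5), heading=270, pen down
FD 14: (3,5) -> (3,-9) [heading=270, draw]
PU: pen up
REPEAT 4 [
  -- iteration 1/4 --
  PD: pen down
  FD 10: (3,-9) -> (3,-19) [heading=270, draw]
  BK 11: (3,-19) -> (3,-8) [heading=270, draw]
  -- iteration 2/4 --
  PD: pen down
  FD 10: (3,-8) -> (3,-18) [heading=270, draw]
  BK 11: (3,-18) -> (3,-7) [heading=270, draw]
  -- iteration 3/4 --
  PD: pen down
  FD 10: (3,-7) -> (3,-17) [heading=270, draw]
  BK 11: (3,-17) -> (3,-6) [heading=270, draw]
  -- iteration 4/4 --
  PD: pen down
  FD 10: (3,-6) -> (3,-16) [heading=270, draw]
  BK 11: (3,-16) -> (3,-5) [heading=270, draw]
]
PU: pen up
FD 6: (3,-5) -> (3,-11) [heading=270, move]
Final: pos=(3,-11), heading=270, 9 segment(s) drawn

Segment endpoints: x in {3, 3, 3, 3, 3, 3, 3, 3, 3, 3}, y in {-19, -18, -17, -16, -9, -8, -7, -6, -5, 5}
xmin=3, ymin=-19, xmax=3, ymax=5

Answer: 3 -19 3 5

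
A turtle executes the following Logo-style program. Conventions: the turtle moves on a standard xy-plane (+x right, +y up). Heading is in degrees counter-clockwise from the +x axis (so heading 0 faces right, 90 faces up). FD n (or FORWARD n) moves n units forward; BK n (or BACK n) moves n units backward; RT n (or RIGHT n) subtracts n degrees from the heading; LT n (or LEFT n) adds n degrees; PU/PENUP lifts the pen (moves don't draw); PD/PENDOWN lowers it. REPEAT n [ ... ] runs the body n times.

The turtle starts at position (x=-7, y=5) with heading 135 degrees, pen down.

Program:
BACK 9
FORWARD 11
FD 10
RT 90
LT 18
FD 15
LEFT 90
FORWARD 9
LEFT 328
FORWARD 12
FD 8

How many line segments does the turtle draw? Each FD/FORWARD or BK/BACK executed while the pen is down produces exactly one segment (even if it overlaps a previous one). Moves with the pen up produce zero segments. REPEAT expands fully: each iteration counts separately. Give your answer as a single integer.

Answer: 7

Derivation:
Executing turtle program step by step:
Start: pos=(-7,5), heading=135, pen down
BK 9: (-7,5) -> (-0.636,-1.364) [heading=135, draw]
FD 11: (-0.636,-1.364) -> (-8.414,6.414) [heading=135, draw]
FD 10: (-8.414,6.414) -> (-15.485,13.485) [heading=135, draw]
RT 90: heading 135 -> 45
LT 18: heading 45 -> 63
FD 15: (-15.485,13.485) -> (-8.675,26.85) [heading=63, draw]
LT 90: heading 63 -> 153
FD 9: (-8.675,26.85) -> (-16.694,30.936) [heading=153, draw]
LT 328: heading 153 -> 121
FD 12: (-16.694,30.936) -> (-22.875,41.222) [heading=121, draw]
FD 8: (-22.875,41.222) -> (-26.995,48.08) [heading=121, draw]
Final: pos=(-26.995,48.08), heading=121, 7 segment(s) drawn
Segments drawn: 7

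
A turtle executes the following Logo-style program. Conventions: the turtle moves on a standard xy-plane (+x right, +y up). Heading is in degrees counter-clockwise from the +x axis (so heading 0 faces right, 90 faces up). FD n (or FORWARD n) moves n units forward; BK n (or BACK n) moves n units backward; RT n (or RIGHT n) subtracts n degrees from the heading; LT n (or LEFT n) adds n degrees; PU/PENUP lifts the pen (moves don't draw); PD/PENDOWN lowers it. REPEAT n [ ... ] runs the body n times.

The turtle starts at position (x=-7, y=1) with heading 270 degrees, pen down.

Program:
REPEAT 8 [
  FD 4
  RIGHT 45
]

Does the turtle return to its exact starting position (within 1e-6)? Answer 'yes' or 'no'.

Answer: yes

Derivation:
Executing turtle program step by step:
Start: pos=(-7,1), heading=270, pen down
REPEAT 8 [
  -- iteration 1/8 --
  FD 4: (-7,1) -> (-7,-3) [heading=270, draw]
  RT 45: heading 270 -> 225
  -- iteration 2/8 --
  FD 4: (-7,-3) -> (-9.828,-5.828) [heading=225, draw]
  RT 45: heading 225 -> 180
  -- iteration 3/8 --
  FD 4: (-9.828,-5.828) -> (-13.828,-5.828) [heading=180, draw]
  RT 45: heading 180 -> 135
  -- iteration 4/8 --
  FD 4: (-13.828,-5.828) -> (-16.657,-3) [heading=135, draw]
  RT 45: heading 135 -> 90
  -- iteration 5/8 --
  FD 4: (-16.657,-3) -> (-16.657,1) [heading=90, draw]
  RT 45: heading 90 -> 45
  -- iteration 6/8 --
  FD 4: (-16.657,1) -> (-13.828,3.828) [heading=45, draw]
  RT 45: heading 45 -> 0
  -- iteration 7/8 --
  FD 4: (-13.828,3.828) -> (-9.828,3.828) [heading=0, draw]
  RT 45: heading 0 -> 315
  -- iteration 8/8 --
  FD 4: (-9.828,3.828) -> (-7,1) [heading=315, draw]
  RT 45: heading 315 -> 270
]
Final: pos=(-7,1), heading=270, 8 segment(s) drawn

Start position: (-7, 1)
Final position: (-7, 1)
Distance = 0; < 1e-6 -> CLOSED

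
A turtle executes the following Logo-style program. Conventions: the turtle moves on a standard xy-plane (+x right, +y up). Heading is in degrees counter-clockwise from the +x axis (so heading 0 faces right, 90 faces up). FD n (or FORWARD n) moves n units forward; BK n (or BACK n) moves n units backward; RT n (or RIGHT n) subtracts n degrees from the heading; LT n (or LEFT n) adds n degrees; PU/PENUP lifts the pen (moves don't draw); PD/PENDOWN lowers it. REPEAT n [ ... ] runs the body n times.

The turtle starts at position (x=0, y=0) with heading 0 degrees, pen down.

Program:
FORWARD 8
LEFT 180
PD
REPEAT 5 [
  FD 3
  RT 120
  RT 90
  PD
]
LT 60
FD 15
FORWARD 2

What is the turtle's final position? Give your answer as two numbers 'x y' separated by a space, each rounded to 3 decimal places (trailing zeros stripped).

Executing turtle program step by step:
Start: pos=(0,0), heading=0, pen down
FD 8: (0,0) -> (8,0) [heading=0, draw]
LT 180: heading 0 -> 180
PD: pen down
REPEAT 5 [
  -- iteration 1/5 --
  FD 3: (8,0) -> (5,0) [heading=180, draw]
  RT 120: heading 180 -> 60
  RT 90: heading 60 -> 330
  PD: pen down
  -- iteration 2/5 --
  FD 3: (5,0) -> (7.598,-1.5) [heading=330, draw]
  RT 120: heading 330 -> 210
  RT 90: heading 210 -> 120
  PD: pen down
  -- iteration 3/5 --
  FD 3: (7.598,-1.5) -> (6.098,1.098) [heading=120, draw]
  RT 120: heading 120 -> 0
  RT 90: heading 0 -> 270
  PD: pen down
  -- iteration 4/5 --
  FD 3: (6.098,1.098) -> (6.098,-1.902) [heading=270, draw]
  RT 120: heading 270 -> 150
  RT 90: heading 150 -> 60
  PD: pen down
  -- iteration 5/5 --
  FD 3: (6.098,-1.902) -> (7.598,0.696) [heading=60, draw]
  RT 120: heading 60 -> 300
  RT 90: heading 300 -> 210
  PD: pen down
]
LT 60: heading 210 -> 270
FD 15: (7.598,0.696) -> (7.598,-14.304) [heading=270, draw]
FD 2: (7.598,-14.304) -> (7.598,-16.304) [heading=270, draw]
Final: pos=(7.598,-16.304), heading=270, 8 segment(s) drawn

Answer: 7.598 -16.304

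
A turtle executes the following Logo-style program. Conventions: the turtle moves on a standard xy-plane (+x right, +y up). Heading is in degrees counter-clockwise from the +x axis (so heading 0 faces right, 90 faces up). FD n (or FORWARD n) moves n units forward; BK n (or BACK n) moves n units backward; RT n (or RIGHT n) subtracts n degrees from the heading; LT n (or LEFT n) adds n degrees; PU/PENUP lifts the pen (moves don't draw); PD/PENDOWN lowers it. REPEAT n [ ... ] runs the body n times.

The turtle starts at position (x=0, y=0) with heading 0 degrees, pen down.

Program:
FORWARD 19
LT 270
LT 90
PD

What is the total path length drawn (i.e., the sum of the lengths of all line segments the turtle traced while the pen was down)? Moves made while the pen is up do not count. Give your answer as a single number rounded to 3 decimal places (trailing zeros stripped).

Answer: 19

Derivation:
Executing turtle program step by step:
Start: pos=(0,0), heading=0, pen down
FD 19: (0,0) -> (19,0) [heading=0, draw]
LT 270: heading 0 -> 270
LT 90: heading 270 -> 0
PD: pen down
Final: pos=(19,0), heading=0, 1 segment(s) drawn

Segment lengths:
  seg 1: (0,0) -> (19,0), length = 19
Total = 19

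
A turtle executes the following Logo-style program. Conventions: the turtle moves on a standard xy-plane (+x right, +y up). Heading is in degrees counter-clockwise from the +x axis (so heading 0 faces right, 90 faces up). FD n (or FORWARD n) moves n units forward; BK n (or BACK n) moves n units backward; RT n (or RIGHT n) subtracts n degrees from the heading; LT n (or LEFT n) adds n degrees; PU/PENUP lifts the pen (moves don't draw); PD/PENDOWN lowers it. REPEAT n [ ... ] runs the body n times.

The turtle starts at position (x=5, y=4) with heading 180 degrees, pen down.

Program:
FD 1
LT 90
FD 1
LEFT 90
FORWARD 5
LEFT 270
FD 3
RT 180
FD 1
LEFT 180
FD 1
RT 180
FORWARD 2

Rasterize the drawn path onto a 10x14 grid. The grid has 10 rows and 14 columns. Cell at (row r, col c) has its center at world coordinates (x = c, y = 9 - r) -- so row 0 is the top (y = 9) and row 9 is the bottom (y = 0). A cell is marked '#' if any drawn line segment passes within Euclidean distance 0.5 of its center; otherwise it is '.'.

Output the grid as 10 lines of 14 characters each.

Segment 0: (5,4) -> (4,4)
Segment 1: (4,4) -> (4,3)
Segment 2: (4,3) -> (9,3)
Segment 3: (9,3) -> (9,-0)
Segment 4: (9,-0) -> (9,1)
Segment 5: (9,1) -> (9,-0)
Segment 6: (9,-0) -> (9,2)

Answer: ..............
..............
..............
..............
..............
....##........
....######....
.........#....
.........#....
.........#....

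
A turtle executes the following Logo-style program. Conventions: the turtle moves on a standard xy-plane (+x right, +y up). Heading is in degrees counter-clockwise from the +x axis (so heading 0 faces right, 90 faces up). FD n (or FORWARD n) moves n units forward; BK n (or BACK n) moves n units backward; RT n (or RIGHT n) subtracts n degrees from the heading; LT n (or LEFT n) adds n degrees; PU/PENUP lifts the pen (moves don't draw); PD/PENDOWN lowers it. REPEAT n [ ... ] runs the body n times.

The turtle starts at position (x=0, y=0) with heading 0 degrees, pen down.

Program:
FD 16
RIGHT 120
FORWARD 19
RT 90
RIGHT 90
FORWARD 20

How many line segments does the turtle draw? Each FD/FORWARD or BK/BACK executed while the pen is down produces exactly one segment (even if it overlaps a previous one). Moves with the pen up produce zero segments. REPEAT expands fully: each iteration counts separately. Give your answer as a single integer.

Answer: 3

Derivation:
Executing turtle program step by step:
Start: pos=(0,0), heading=0, pen down
FD 16: (0,0) -> (16,0) [heading=0, draw]
RT 120: heading 0 -> 240
FD 19: (16,0) -> (6.5,-16.454) [heading=240, draw]
RT 90: heading 240 -> 150
RT 90: heading 150 -> 60
FD 20: (6.5,-16.454) -> (16.5,0.866) [heading=60, draw]
Final: pos=(16.5,0.866), heading=60, 3 segment(s) drawn
Segments drawn: 3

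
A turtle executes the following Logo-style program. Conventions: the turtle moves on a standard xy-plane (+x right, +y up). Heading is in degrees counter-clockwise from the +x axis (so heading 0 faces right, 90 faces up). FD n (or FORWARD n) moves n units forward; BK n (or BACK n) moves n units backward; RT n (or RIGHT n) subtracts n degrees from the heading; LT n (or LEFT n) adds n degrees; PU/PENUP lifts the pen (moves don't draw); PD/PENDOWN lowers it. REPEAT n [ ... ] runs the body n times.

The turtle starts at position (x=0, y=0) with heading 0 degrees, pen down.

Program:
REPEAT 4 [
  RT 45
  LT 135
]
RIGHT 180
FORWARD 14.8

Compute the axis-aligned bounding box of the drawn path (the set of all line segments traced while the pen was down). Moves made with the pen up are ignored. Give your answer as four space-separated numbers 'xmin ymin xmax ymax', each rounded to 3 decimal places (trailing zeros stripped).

Answer: -14.8 0 0 0

Derivation:
Executing turtle program step by step:
Start: pos=(0,0), heading=0, pen down
REPEAT 4 [
  -- iteration 1/4 --
  RT 45: heading 0 -> 315
  LT 135: heading 315 -> 90
  -- iteration 2/4 --
  RT 45: heading 90 -> 45
  LT 135: heading 45 -> 180
  -- iteration 3/4 --
  RT 45: heading 180 -> 135
  LT 135: heading 135 -> 270
  -- iteration 4/4 --
  RT 45: heading 270 -> 225
  LT 135: heading 225 -> 0
]
RT 180: heading 0 -> 180
FD 14.8: (0,0) -> (-14.8,0) [heading=180, draw]
Final: pos=(-14.8,0), heading=180, 1 segment(s) drawn

Segment endpoints: x in {-14.8, 0}, y in {0, 0}
xmin=-14.8, ymin=0, xmax=0, ymax=0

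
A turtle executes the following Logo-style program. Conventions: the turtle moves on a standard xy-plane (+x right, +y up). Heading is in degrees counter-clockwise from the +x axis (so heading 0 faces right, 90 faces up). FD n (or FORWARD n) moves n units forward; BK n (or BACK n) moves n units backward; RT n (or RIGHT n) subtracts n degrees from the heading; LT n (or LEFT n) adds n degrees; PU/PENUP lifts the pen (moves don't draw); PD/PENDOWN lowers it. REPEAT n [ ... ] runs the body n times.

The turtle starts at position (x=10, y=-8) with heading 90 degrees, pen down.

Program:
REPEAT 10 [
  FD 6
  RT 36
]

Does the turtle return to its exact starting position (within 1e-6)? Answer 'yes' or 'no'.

Executing turtle program step by step:
Start: pos=(10,-8), heading=90, pen down
REPEAT 10 [
  -- iteration 1/10 --
  FD 6: (10,-8) -> (10,-2) [heading=90, draw]
  RT 36: heading 90 -> 54
  -- iteration 2/10 --
  FD 6: (10,-2) -> (13.527,2.854) [heading=54, draw]
  RT 36: heading 54 -> 18
  -- iteration 3/10 --
  FD 6: (13.527,2.854) -> (19.233,4.708) [heading=18, draw]
  RT 36: heading 18 -> 342
  -- iteration 4/10 --
  FD 6: (19.233,4.708) -> (24.939,2.854) [heading=342, draw]
  RT 36: heading 342 -> 306
  -- iteration 5/10 --
  FD 6: (24.939,2.854) -> (28.466,-2) [heading=306, draw]
  RT 36: heading 306 -> 270
  -- iteration 6/10 --
  FD 6: (28.466,-2) -> (28.466,-8) [heading=270, draw]
  RT 36: heading 270 -> 234
  -- iteration 7/10 --
  FD 6: (28.466,-8) -> (24.939,-12.854) [heading=234, draw]
  RT 36: heading 234 -> 198
  -- iteration 8/10 --
  FD 6: (24.939,-12.854) -> (19.233,-14.708) [heading=198, draw]
  RT 36: heading 198 -> 162
  -- iteration 9/10 --
  FD 6: (19.233,-14.708) -> (13.527,-12.854) [heading=162, draw]
  RT 36: heading 162 -> 126
  -- iteration 10/10 --
  FD 6: (13.527,-12.854) -> (10,-8) [heading=126, draw]
  RT 36: heading 126 -> 90
]
Final: pos=(10,-8), heading=90, 10 segment(s) drawn

Start position: (10, -8)
Final position: (10, -8)
Distance = 0; < 1e-6 -> CLOSED

Answer: yes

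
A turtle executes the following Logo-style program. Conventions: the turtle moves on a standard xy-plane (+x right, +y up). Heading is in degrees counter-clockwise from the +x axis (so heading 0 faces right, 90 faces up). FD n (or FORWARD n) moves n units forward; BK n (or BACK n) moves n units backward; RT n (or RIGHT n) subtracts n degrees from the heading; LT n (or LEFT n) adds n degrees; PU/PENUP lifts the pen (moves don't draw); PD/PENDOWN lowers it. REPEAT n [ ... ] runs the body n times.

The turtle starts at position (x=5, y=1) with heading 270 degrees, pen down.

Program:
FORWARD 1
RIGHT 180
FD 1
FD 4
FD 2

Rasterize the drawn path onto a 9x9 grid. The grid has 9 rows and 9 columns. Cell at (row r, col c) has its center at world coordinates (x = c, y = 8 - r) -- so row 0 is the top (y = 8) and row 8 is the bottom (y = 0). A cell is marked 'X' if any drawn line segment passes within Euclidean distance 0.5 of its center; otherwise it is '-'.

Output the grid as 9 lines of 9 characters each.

Answer: ---------
-----X---
-----X---
-----X---
-----X---
-----X---
-----X---
-----X---
-----X---

Derivation:
Segment 0: (5,1) -> (5,0)
Segment 1: (5,0) -> (5,1)
Segment 2: (5,1) -> (5,5)
Segment 3: (5,5) -> (5,7)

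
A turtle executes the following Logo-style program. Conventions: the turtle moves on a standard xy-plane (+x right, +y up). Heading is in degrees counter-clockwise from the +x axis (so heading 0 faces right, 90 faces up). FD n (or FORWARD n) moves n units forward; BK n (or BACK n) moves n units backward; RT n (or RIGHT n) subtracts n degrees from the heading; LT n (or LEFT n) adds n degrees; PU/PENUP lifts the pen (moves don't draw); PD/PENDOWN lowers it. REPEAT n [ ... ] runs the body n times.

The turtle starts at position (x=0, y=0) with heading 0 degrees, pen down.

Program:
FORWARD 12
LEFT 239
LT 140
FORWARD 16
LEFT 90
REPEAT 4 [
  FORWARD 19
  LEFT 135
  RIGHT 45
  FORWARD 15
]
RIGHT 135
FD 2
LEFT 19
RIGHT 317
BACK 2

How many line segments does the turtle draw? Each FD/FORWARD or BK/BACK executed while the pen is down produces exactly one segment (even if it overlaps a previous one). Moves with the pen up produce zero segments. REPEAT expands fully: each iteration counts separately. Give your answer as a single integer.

Answer: 12

Derivation:
Executing turtle program step by step:
Start: pos=(0,0), heading=0, pen down
FD 12: (0,0) -> (12,0) [heading=0, draw]
LT 239: heading 0 -> 239
LT 140: heading 239 -> 19
FD 16: (12,0) -> (27.128,5.209) [heading=19, draw]
LT 90: heading 19 -> 109
REPEAT 4 [
  -- iteration 1/4 --
  FD 19: (27.128,5.209) -> (20.943,23.174) [heading=109, draw]
  LT 135: heading 109 -> 244
  RT 45: heading 244 -> 199
  FD 15: (20.943,23.174) -> (6.76,18.29) [heading=199, draw]
  -- iteration 2/4 --
  FD 19: (6.76,18.29) -> (-11.205,12.105) [heading=199, draw]
  LT 135: heading 199 -> 334
  RT 45: heading 334 -> 289
  FD 15: (-11.205,12.105) -> (-6.322,-2.078) [heading=289, draw]
  -- iteration 3/4 --
  FD 19: (-6.322,-2.078) -> (-0.136,-20.043) [heading=289, draw]
  LT 135: heading 289 -> 64
  RT 45: heading 64 -> 19
  FD 15: (-0.136,-20.043) -> (14.047,-15.159) [heading=19, draw]
  -- iteration 4/4 --
  FD 19: (14.047,-15.159) -> (32.012,-8.974) [heading=19, draw]
  LT 135: heading 19 -> 154
  RT 45: heading 154 -> 109
  FD 15: (32.012,-8.974) -> (27.128,5.209) [heading=109, draw]
]
RT 135: heading 109 -> 334
FD 2: (27.128,5.209) -> (28.926,4.332) [heading=334, draw]
LT 19: heading 334 -> 353
RT 317: heading 353 -> 36
BK 2: (28.926,4.332) -> (27.308,3.157) [heading=36, draw]
Final: pos=(27.308,3.157), heading=36, 12 segment(s) drawn
Segments drawn: 12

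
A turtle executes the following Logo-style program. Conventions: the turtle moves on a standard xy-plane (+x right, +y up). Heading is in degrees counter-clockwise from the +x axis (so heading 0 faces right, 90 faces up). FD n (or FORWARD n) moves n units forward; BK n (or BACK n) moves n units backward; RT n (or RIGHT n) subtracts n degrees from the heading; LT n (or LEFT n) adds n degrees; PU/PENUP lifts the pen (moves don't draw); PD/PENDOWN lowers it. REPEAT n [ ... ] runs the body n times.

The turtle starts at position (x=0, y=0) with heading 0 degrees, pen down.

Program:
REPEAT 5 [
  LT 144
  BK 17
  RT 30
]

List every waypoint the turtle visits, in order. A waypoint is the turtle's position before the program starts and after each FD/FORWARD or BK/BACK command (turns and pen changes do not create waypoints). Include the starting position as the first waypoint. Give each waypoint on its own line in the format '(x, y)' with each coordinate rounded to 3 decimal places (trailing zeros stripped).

Executing turtle program step by step:
Start: pos=(0,0), heading=0, pen down
REPEAT 5 [
  -- iteration 1/5 --
  LT 144: heading 0 -> 144
  BK 17: (0,0) -> (13.753,-9.992) [heading=144, draw]
  RT 30: heading 144 -> 114
  -- iteration 2/5 --
  LT 144: heading 114 -> 258
  BK 17: (13.753,-9.992) -> (17.288,6.636) [heading=258, draw]
  RT 30: heading 258 -> 228
  -- iteration 3/5 --
  LT 144: heading 228 -> 12
  BK 17: (17.288,6.636) -> (0.659,3.102) [heading=12, draw]
  RT 30: heading 12 -> 342
  -- iteration 4/5 --
  LT 144: heading 342 -> 126
  BK 17: (0.659,3.102) -> (10.652,-10.652) [heading=126, draw]
  RT 30: heading 126 -> 96
  -- iteration 5/5 --
  LT 144: heading 96 -> 240
  BK 17: (10.652,-10.652) -> (19.152,4.071) [heading=240, draw]
  RT 30: heading 240 -> 210
]
Final: pos=(19.152,4.071), heading=210, 5 segment(s) drawn
Waypoints (6 total):
(0, 0)
(13.753, -9.992)
(17.288, 6.636)
(0.659, 3.102)
(10.652, -10.652)
(19.152, 4.071)

Answer: (0, 0)
(13.753, -9.992)
(17.288, 6.636)
(0.659, 3.102)
(10.652, -10.652)
(19.152, 4.071)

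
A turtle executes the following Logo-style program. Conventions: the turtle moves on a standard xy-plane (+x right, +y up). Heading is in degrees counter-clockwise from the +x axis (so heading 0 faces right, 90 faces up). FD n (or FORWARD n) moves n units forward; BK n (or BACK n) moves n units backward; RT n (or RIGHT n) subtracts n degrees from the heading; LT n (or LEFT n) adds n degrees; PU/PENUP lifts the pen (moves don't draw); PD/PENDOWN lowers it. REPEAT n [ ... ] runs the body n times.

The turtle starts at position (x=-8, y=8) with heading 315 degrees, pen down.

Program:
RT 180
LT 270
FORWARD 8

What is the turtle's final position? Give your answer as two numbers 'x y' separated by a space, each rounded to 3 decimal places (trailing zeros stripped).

Executing turtle program step by step:
Start: pos=(-8,8), heading=315, pen down
RT 180: heading 315 -> 135
LT 270: heading 135 -> 45
FD 8: (-8,8) -> (-2.343,13.657) [heading=45, draw]
Final: pos=(-2.343,13.657), heading=45, 1 segment(s) drawn

Answer: -2.343 13.657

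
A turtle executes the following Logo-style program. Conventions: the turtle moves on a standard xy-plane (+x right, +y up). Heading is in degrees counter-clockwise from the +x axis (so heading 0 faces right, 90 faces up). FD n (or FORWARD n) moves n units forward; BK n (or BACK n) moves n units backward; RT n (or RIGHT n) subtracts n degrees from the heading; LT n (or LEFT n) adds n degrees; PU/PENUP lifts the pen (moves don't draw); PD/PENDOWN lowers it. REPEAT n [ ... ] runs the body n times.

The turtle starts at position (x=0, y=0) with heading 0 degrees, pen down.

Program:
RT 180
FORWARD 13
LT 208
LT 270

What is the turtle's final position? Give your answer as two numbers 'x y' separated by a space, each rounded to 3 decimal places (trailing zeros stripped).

Executing turtle program step by step:
Start: pos=(0,0), heading=0, pen down
RT 180: heading 0 -> 180
FD 13: (0,0) -> (-13,0) [heading=180, draw]
LT 208: heading 180 -> 28
LT 270: heading 28 -> 298
Final: pos=(-13,0), heading=298, 1 segment(s) drawn

Answer: -13 0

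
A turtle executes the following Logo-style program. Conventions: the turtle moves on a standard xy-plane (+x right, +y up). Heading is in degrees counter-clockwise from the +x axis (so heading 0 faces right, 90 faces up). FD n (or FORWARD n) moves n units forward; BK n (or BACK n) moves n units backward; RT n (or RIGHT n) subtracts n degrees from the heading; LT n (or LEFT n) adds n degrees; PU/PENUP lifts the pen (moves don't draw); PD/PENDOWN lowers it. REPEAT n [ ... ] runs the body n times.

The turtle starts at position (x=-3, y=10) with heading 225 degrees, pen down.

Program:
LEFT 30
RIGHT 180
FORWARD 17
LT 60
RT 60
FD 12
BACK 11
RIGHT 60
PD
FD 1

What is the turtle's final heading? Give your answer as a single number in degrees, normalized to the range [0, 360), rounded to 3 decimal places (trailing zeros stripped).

Executing turtle program step by step:
Start: pos=(-3,10), heading=225, pen down
LT 30: heading 225 -> 255
RT 180: heading 255 -> 75
FD 17: (-3,10) -> (1.4,26.421) [heading=75, draw]
LT 60: heading 75 -> 135
RT 60: heading 135 -> 75
FD 12: (1.4,26.421) -> (4.506,38.012) [heading=75, draw]
BK 11: (4.506,38.012) -> (1.659,27.387) [heading=75, draw]
RT 60: heading 75 -> 15
PD: pen down
FD 1: (1.659,27.387) -> (2.625,27.645) [heading=15, draw]
Final: pos=(2.625,27.645), heading=15, 4 segment(s) drawn

Answer: 15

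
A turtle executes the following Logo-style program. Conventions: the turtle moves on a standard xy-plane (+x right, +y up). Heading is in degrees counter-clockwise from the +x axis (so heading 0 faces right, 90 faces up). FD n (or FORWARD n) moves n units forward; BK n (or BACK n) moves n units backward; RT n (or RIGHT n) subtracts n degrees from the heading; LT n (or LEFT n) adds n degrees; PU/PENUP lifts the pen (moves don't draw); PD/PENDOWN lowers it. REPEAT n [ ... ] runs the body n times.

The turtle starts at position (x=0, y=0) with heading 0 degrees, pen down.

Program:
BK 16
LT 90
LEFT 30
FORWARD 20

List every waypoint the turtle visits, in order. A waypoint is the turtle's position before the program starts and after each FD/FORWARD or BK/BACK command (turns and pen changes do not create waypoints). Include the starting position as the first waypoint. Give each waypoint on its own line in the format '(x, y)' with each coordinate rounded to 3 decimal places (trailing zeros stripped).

Executing turtle program step by step:
Start: pos=(0,0), heading=0, pen down
BK 16: (0,0) -> (-16,0) [heading=0, draw]
LT 90: heading 0 -> 90
LT 30: heading 90 -> 120
FD 20: (-16,0) -> (-26,17.321) [heading=120, draw]
Final: pos=(-26,17.321), heading=120, 2 segment(s) drawn
Waypoints (3 total):
(0, 0)
(-16, 0)
(-26, 17.321)

Answer: (0, 0)
(-16, 0)
(-26, 17.321)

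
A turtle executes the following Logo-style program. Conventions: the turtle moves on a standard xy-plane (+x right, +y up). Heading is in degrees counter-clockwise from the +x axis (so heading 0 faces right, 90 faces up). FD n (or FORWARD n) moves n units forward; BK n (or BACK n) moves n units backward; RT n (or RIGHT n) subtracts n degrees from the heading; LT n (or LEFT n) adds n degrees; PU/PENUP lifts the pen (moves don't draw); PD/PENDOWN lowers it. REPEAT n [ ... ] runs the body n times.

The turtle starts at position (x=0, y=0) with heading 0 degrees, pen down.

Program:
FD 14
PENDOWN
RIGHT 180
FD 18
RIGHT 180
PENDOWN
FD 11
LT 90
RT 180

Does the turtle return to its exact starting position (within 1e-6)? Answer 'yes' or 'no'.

Answer: no

Derivation:
Executing turtle program step by step:
Start: pos=(0,0), heading=0, pen down
FD 14: (0,0) -> (14,0) [heading=0, draw]
PD: pen down
RT 180: heading 0 -> 180
FD 18: (14,0) -> (-4,0) [heading=180, draw]
RT 180: heading 180 -> 0
PD: pen down
FD 11: (-4,0) -> (7,0) [heading=0, draw]
LT 90: heading 0 -> 90
RT 180: heading 90 -> 270
Final: pos=(7,0), heading=270, 3 segment(s) drawn

Start position: (0, 0)
Final position: (7, 0)
Distance = 7; >= 1e-6 -> NOT closed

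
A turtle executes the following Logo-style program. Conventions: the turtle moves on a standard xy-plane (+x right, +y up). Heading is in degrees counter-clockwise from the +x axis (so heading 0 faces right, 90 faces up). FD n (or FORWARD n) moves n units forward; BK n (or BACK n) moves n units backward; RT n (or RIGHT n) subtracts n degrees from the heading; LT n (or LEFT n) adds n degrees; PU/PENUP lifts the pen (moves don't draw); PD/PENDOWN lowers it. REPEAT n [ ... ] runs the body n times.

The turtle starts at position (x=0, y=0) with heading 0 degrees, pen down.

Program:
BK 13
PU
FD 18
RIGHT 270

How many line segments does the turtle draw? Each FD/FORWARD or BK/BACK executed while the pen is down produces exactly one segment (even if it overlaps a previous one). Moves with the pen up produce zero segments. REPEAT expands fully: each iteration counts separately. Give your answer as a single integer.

Answer: 1

Derivation:
Executing turtle program step by step:
Start: pos=(0,0), heading=0, pen down
BK 13: (0,0) -> (-13,0) [heading=0, draw]
PU: pen up
FD 18: (-13,0) -> (5,0) [heading=0, move]
RT 270: heading 0 -> 90
Final: pos=(5,0), heading=90, 1 segment(s) drawn
Segments drawn: 1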